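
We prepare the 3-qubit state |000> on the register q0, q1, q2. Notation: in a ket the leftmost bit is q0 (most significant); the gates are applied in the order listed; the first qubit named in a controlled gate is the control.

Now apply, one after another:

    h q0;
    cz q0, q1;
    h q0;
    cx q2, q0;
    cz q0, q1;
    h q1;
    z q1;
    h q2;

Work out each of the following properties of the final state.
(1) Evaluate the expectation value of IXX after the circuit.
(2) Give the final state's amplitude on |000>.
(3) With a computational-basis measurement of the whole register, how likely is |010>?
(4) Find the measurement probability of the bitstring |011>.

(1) In the final state, IXX has expectation -1.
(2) The amplitude on |000> is 1/2.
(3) Outcome |010> occurs with probability 1/4.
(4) A full measurement returns |011> with probability 1/4.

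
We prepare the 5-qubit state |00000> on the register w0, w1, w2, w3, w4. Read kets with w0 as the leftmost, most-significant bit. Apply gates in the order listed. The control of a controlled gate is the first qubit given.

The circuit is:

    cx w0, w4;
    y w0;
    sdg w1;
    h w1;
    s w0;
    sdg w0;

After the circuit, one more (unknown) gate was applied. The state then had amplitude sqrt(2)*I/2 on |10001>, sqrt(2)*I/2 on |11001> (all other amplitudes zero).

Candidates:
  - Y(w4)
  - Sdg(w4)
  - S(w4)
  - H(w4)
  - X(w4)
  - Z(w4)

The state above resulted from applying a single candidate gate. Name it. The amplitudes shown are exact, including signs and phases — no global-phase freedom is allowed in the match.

It was X(w4) that produced the state shown.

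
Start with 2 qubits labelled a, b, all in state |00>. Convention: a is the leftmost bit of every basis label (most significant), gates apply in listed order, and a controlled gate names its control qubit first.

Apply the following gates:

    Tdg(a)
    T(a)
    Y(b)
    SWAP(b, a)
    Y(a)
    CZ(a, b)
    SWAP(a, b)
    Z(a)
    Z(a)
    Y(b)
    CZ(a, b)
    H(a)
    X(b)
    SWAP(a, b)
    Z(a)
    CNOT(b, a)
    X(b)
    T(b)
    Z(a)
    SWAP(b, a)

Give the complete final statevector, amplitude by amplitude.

The resulting statevector has amplitude 0 on |00>, -sqrt(2)*I/2 on |01>, sqrt(2)*exp(3*I*pi/4)/2 on |10>, 0 on |11>.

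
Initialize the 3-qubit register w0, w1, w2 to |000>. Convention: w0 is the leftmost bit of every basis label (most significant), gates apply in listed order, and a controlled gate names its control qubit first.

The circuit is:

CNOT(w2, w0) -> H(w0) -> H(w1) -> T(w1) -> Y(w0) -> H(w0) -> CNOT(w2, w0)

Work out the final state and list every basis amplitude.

The final amplitudes are -sqrt(2)*I/2 on |100>, -sqrt(2)*exp(3*I*pi/4)/2 on |110>, and 0 on every other basis state.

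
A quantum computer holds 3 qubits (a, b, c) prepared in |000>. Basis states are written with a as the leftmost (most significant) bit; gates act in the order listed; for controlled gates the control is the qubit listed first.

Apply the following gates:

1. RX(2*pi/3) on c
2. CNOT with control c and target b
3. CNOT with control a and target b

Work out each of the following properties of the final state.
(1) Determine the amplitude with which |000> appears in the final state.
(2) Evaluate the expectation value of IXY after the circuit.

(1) The final state's coefficient on |000> equals 1/2.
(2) The observable IXY averages to -sqrt(3)/2.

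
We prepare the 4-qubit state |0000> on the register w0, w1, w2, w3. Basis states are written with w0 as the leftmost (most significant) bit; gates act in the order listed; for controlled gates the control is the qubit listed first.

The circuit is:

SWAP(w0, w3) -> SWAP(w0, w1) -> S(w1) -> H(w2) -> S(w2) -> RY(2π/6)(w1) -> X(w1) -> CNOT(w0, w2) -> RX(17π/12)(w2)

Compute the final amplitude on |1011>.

|1011> carries amplitude 0 in the final state.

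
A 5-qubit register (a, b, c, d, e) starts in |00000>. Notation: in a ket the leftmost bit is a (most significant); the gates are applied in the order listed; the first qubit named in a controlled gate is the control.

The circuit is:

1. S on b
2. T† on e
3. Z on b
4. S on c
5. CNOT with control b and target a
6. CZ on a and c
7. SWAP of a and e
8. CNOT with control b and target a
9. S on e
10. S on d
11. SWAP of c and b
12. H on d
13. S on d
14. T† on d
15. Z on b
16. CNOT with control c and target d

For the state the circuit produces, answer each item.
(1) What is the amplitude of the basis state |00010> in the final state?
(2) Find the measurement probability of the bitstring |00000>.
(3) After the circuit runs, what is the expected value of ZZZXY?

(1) The final state's coefficient on |00010> equals sqrt(2)*exp(I*pi/4)/2.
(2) Outcome |00000> occurs with probability 1/2.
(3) The observable ZZZXY averages to 0.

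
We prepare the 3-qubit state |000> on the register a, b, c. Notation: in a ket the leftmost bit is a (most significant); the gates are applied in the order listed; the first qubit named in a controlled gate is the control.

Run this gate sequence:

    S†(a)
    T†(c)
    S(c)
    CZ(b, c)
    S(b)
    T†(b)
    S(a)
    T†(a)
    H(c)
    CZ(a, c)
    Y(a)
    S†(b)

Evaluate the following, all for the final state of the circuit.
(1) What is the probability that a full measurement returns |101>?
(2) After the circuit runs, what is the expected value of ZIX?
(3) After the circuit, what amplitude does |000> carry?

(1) The probability of measuring |101> is 1/2.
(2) The observable ZIX averages to -1.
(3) The amplitude on |000> is 0.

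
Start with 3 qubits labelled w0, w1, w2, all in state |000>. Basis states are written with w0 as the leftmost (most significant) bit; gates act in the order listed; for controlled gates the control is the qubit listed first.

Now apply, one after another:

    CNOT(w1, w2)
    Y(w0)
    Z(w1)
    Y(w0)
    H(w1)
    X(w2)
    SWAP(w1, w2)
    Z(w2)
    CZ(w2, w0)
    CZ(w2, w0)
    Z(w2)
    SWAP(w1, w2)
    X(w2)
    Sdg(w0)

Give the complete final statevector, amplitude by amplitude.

After the circuit, the state carries amplitude sqrt(2)/2 on |000>, sqrt(2)/2 on |010>, and 0 on every other basis state. Key observation: steps 7-12 multiply out to the identity, so the circuit reduces to the remaining gates.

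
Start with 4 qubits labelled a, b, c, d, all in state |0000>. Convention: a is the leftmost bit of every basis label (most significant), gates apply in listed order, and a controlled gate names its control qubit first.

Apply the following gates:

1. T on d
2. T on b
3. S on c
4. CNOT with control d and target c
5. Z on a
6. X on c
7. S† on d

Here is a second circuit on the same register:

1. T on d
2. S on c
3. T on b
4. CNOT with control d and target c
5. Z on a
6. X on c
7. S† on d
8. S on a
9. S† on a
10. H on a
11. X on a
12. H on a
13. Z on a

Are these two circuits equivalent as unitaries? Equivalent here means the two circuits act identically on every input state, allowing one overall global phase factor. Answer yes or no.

Yes: on every input state the two circuits agree up to one overall phase factor.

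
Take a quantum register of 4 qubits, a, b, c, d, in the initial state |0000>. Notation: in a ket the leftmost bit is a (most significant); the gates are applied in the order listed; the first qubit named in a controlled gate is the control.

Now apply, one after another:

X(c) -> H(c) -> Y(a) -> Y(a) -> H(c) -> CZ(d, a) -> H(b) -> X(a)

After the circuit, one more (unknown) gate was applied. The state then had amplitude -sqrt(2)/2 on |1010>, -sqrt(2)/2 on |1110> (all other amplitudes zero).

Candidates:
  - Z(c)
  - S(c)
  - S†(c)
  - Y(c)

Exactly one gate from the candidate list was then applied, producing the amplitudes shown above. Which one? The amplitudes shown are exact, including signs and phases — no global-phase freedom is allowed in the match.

The unique candidate consistent with the amplitudes is Z(c). Key observation: steps 2-5 multiply out to the identity, so the circuit reduces to the remaining gates.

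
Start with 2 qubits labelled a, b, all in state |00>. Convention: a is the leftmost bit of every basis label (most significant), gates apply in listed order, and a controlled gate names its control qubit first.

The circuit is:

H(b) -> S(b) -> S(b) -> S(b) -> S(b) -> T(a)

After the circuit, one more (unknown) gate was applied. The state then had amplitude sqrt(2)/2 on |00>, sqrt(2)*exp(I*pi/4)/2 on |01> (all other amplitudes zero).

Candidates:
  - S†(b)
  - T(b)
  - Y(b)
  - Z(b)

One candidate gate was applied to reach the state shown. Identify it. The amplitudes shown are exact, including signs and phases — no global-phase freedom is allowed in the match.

The applied gate was T(b). Key observation: gates 2-5 undo each other exactly, leaving only the rest of the circuit to track.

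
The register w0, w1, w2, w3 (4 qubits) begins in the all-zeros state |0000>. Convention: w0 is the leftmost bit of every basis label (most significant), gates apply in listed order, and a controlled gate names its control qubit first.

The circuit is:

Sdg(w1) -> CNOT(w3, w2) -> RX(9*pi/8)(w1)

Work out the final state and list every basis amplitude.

The resulting statevector has amplitude -sin(pi/16) on |0000>, -I*cos(pi/16) on |0100>, and 0 on every other basis state.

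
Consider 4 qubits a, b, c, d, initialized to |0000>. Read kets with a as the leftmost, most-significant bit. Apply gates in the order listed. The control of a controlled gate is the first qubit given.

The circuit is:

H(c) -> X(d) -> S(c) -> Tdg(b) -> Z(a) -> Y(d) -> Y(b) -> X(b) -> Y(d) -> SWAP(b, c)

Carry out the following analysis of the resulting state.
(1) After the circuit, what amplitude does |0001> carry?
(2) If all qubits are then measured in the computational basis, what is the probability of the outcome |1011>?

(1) |0001> carries amplitude sqrt(2)*I/2 in the final state.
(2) Outcome |1011> occurs with probability 0.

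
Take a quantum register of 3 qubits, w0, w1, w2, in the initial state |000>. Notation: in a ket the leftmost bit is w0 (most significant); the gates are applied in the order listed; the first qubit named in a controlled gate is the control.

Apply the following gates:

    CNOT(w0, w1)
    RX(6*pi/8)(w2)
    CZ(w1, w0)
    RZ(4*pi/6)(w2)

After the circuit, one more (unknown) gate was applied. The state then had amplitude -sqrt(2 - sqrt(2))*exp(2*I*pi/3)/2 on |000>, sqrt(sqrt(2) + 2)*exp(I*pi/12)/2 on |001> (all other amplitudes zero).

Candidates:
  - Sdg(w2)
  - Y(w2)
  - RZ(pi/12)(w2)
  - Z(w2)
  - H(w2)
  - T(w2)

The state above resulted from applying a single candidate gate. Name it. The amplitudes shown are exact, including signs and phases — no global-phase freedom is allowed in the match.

It was T(w2) that produced the state shown.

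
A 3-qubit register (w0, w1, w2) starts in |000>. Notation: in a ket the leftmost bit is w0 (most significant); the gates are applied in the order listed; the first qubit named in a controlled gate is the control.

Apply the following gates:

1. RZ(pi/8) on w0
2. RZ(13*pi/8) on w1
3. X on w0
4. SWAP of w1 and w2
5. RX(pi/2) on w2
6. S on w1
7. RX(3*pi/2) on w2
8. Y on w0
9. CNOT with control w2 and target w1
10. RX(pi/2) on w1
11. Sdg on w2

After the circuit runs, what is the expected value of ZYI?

The observable ZYI averages to -1.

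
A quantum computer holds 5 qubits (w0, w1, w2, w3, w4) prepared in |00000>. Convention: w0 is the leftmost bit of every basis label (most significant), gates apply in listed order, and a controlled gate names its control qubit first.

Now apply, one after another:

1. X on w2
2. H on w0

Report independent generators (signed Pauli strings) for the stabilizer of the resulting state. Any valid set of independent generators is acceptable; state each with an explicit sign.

The stabilizer group can be generated by +XIIII, +IZIII, -IIZII, +IIIZI, +IIIIZ, among other valid generating sets.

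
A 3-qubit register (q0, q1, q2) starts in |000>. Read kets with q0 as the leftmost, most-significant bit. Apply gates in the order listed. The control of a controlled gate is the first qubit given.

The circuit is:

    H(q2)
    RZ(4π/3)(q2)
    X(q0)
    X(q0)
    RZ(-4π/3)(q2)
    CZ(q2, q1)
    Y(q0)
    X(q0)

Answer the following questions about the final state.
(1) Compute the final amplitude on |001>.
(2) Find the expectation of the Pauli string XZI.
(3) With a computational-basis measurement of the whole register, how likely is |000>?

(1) |001> carries amplitude sqrt(2)*I/2 in the final state. Key observation: gates 2-5 undo each other exactly, leaving only the rest of the circuit to track.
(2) The expectation value of XZI is 0.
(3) A full measurement returns |000> with probability 1/2.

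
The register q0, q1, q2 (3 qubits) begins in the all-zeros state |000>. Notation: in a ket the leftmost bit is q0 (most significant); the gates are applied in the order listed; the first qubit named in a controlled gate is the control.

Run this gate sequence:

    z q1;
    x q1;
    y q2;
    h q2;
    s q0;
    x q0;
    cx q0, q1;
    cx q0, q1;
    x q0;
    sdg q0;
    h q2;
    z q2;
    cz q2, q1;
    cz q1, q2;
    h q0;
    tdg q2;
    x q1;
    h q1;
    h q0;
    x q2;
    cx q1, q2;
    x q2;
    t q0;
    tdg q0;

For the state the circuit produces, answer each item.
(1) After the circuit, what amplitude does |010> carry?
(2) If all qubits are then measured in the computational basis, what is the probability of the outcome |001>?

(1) |010> carries amplitude -sqrt(2)*exp(I*pi/4)/2 in the final state. Key observation: steps 4-11 multiply out to the identity, so the circuit reduces to the remaining gates.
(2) A full measurement returns |001> with probability 1/2.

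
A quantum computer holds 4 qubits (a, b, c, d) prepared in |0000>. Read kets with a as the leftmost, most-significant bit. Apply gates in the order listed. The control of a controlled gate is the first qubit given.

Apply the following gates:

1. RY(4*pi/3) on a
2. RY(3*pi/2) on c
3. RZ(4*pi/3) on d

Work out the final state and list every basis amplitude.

The resulting statevector has amplitude -sqrt(2)*exp(I*pi/3)/4 on |0000>, sqrt(2)*exp(I*pi/3)/4 on |0010>, sqrt(6)*exp(I*pi/3)/4 on |1000>, -sqrt(6)*exp(I*pi/3)/4 on |1010>, and 0 on every other basis state.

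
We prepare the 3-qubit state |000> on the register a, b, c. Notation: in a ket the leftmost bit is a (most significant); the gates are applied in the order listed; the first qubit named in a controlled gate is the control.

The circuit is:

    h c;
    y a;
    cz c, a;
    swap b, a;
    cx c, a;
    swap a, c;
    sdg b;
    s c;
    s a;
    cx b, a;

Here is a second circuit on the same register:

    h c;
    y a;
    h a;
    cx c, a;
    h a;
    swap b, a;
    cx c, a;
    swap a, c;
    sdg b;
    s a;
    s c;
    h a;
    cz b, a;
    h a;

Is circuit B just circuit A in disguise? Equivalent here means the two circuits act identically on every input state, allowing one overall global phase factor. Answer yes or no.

Yes: on every input state the two circuits agree up to one overall phase factor.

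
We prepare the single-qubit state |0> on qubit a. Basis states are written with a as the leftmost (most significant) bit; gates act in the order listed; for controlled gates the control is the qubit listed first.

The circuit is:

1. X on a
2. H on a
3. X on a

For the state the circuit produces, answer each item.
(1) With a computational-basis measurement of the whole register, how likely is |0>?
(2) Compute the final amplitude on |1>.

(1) A full measurement returns |0> with probability 1/2.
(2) |1> carries amplitude sqrt(2)/2 in the final state.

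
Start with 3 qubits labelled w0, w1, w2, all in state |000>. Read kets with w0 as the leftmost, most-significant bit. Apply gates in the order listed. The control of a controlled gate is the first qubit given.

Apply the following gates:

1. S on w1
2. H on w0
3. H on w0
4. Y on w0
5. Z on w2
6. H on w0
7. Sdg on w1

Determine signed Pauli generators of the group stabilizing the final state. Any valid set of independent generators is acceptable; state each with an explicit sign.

The final state is stabilized by the group generated by -XII, +IZI, +IIZ; other independent generating sets are equally valid.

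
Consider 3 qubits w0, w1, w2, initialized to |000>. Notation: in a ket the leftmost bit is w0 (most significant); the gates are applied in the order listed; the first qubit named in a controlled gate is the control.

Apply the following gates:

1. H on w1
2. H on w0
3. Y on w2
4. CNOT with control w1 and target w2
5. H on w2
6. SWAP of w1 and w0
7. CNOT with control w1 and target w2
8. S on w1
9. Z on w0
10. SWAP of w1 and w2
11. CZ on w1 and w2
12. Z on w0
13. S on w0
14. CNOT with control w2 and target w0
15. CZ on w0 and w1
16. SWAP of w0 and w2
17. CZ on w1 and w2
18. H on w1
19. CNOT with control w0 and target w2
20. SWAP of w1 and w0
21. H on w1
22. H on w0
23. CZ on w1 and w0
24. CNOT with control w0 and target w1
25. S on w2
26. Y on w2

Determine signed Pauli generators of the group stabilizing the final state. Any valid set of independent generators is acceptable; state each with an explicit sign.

One valid set of independent stabilizer generators is -XZZ, -ZYZ, -ZZY (any independent generating set of the same group is equally correct).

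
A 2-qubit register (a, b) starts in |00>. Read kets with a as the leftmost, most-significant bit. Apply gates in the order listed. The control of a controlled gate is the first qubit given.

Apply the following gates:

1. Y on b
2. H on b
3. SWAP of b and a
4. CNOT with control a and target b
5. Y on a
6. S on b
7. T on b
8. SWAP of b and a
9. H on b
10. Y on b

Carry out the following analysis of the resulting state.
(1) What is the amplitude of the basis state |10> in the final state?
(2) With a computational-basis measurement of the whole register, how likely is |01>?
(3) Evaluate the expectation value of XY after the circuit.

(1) The amplitude on |10> is -exp(I*pi/4)/2.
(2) Outcome |01> occurs with probability 1/4.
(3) The expectation value of XY is sqrt(2)/2.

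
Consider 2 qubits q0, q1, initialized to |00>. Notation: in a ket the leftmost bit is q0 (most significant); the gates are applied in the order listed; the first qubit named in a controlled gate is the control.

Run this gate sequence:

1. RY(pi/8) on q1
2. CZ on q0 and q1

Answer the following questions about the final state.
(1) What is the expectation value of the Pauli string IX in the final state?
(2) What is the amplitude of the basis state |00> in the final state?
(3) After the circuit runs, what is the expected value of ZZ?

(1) The expectation value of IX is sqrt(2 - sqrt(2))/2.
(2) |00> carries amplitude cos(pi/16) in the final state.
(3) The expectation value of ZZ is sqrt(sqrt(2) + 2)/2.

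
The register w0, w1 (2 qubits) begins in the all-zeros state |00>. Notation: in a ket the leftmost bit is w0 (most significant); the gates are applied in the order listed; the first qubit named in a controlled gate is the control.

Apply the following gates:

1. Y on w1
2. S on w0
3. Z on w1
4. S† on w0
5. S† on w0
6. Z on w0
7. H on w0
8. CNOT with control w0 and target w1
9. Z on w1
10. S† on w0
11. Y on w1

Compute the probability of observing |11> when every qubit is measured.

A full measurement returns |11> with probability 1/2.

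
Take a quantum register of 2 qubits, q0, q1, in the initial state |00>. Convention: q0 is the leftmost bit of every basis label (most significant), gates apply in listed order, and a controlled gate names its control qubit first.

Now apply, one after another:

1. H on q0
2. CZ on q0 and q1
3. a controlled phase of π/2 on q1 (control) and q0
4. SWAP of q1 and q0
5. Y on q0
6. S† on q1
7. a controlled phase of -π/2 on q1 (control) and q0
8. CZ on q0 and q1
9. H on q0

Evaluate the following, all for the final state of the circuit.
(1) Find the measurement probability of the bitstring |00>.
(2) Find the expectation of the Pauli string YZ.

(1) A full measurement returns |00> with probability 1/4.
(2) In the final state, YZ has expectation 0.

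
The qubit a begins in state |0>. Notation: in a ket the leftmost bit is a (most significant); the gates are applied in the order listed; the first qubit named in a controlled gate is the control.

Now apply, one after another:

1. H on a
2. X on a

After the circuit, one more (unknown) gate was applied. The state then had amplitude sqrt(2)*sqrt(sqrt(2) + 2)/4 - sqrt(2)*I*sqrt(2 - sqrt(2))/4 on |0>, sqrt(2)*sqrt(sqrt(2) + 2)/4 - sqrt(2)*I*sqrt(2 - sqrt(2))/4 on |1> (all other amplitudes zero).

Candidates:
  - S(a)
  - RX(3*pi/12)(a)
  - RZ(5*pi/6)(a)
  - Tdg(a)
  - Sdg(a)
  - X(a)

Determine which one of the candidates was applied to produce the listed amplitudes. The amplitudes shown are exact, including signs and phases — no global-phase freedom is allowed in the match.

The unique candidate consistent with the amplitudes is RX(3*pi/12)(a).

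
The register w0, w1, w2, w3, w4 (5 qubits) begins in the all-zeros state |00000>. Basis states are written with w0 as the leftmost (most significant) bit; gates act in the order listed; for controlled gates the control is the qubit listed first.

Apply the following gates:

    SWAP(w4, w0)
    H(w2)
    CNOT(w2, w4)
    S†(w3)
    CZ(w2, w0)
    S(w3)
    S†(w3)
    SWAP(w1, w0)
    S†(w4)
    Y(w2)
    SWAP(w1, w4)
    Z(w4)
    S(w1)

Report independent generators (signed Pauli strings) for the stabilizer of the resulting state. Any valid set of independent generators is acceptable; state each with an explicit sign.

The final state is stabilized by the group generated by -IXXII, +ZIIII, -IZZII, +IIIZI, +IIIIZ; other independent generating sets are equally valid.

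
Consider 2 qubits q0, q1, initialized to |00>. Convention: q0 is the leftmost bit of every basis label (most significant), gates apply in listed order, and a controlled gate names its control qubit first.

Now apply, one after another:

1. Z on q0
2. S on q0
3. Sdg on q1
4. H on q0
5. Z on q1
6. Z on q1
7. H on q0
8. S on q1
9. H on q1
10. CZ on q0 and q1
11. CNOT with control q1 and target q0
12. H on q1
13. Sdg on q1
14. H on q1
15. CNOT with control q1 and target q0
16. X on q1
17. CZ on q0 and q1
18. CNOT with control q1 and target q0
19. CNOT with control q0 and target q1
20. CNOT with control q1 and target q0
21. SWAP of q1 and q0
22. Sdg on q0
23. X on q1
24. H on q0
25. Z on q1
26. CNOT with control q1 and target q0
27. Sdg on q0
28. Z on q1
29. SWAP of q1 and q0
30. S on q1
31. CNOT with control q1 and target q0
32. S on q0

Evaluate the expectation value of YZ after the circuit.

In the final state, YZ has expectation -1. Key observation: the block from step 3 through step 8 cancels to the identity and can be dropped.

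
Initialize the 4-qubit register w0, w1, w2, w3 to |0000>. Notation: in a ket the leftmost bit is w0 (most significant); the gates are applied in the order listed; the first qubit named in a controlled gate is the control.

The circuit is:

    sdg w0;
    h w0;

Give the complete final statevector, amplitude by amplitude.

The final amplitudes are sqrt(2)/2 on |0000>, sqrt(2)/2 on |1000>, and 0 on every other basis state.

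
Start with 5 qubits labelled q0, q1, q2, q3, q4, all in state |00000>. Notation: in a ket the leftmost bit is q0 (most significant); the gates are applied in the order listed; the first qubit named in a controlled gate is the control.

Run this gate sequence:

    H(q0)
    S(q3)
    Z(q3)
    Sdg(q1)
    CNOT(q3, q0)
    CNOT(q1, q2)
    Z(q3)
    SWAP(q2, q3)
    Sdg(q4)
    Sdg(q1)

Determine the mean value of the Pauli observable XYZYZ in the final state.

The observable XYZYZ averages to 0.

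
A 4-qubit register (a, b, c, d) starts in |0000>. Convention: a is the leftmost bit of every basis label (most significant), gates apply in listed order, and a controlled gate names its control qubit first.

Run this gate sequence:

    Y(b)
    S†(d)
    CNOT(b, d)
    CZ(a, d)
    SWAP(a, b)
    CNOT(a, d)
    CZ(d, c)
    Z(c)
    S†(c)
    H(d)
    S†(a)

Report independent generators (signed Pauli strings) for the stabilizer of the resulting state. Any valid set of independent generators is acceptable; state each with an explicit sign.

The stabilizer group can be generated by +IIIX, -ZIII, +IZII, +IIZI, among other valid generating sets.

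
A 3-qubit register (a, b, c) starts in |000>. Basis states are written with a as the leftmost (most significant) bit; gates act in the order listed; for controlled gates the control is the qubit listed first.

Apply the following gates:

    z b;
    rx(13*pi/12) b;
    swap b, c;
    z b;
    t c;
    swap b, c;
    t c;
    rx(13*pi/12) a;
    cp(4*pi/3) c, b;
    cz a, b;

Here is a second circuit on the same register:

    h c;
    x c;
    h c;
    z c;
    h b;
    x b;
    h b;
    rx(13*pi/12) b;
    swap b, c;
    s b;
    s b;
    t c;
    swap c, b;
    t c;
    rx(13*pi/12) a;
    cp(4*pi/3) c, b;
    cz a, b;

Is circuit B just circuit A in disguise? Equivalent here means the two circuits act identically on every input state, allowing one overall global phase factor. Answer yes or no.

Yes, they are equivalent — the unitaries differ by at most a global phase.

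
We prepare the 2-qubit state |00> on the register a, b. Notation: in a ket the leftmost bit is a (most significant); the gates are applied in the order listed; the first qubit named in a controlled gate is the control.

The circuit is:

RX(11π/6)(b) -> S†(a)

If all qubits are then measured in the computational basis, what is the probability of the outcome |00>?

A full measurement returns |00> with probability sqrt(3)/4 + 1/2.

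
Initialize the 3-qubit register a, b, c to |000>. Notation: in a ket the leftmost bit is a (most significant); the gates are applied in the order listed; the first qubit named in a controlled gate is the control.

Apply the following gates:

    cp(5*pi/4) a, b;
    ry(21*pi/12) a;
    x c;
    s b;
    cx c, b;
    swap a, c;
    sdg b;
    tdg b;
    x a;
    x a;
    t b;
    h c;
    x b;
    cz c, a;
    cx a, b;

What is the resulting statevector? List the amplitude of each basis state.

The final amplitudes are -sqrt(2)*I*sqrt(2 - sqrt(2))/4 + sqrt(2)*I*sqrt(sqrt(2) + 2)/4 on |110>, -sqrt(2)*I*sqrt(sqrt(2) + 2)/4 - sqrt(2)*I*sqrt(2 - sqrt(2))/4 on |111>, and 0 on every other basis state. Key observation: steps 8-11 multiply out to the identity, so the circuit reduces to the remaining gates.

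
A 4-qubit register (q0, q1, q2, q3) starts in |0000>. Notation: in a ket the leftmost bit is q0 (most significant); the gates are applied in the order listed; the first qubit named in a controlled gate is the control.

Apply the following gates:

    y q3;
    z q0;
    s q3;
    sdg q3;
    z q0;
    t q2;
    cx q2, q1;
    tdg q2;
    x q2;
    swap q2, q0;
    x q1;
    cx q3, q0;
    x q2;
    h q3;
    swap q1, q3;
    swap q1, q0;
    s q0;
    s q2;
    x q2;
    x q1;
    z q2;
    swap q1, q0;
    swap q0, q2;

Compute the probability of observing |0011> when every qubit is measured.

The probability of measuring |0011> is 1/2. Key observation: steps 2-5 multiply out to the identity, so the circuit reduces to the remaining gates.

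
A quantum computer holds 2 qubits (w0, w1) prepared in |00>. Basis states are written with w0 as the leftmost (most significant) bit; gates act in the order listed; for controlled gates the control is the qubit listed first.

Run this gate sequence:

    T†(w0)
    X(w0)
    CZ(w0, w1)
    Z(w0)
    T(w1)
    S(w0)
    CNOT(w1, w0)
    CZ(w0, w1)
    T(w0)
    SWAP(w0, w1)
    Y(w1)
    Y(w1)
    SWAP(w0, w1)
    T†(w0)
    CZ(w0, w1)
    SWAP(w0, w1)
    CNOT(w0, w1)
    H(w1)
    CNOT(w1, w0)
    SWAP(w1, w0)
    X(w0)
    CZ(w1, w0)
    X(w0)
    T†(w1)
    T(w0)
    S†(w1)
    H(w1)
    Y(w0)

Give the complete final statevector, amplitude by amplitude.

The resulting statevector has amplitude -I/2 on |00>, I/2 on |01>, 1/2 on |10>, 1/2 on |11>. Key observation: gates 8-15 undo each other exactly, leaving only the rest of the circuit to track.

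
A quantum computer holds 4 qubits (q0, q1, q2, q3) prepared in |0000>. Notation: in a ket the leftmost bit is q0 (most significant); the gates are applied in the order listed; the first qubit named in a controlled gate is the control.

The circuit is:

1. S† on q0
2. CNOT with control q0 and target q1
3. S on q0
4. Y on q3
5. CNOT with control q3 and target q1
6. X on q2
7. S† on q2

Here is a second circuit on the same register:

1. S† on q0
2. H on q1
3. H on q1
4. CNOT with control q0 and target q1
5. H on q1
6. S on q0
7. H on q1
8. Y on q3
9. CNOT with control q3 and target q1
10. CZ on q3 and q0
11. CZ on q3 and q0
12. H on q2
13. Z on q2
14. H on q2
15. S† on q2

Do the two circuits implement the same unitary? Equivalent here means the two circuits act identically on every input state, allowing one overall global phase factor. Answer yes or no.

Yes, they are equivalent — the unitaries differ by at most a global phase.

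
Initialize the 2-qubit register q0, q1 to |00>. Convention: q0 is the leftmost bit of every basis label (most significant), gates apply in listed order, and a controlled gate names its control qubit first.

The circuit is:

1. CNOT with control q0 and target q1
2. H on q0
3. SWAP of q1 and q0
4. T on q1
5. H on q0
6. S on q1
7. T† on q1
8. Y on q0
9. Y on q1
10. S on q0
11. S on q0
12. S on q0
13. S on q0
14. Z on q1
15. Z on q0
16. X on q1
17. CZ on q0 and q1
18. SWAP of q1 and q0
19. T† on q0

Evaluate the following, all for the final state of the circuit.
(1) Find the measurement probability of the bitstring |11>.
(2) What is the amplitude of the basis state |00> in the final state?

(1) A full measurement returns |11> with probability 1/4. Key observation: steps 10-13 multiply out to the identity, so the circuit reduces to the remaining gates.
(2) The amplitude on |00> is -1/2.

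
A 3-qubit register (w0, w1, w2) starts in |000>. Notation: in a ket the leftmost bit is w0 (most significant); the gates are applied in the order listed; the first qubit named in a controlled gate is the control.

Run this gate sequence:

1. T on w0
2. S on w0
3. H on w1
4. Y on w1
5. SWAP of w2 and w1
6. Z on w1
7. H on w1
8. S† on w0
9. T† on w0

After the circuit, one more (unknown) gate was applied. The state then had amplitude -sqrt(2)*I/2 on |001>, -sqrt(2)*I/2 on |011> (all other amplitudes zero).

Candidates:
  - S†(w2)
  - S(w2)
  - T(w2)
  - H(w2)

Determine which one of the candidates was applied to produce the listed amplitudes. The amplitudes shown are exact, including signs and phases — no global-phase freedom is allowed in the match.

The unique candidate consistent with the amplitudes is H(w2).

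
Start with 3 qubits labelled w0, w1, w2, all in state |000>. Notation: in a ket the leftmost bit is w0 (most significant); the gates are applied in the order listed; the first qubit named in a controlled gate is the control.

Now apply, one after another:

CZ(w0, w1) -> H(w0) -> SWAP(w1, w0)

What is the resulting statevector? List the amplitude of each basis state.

The final amplitudes are sqrt(2)/2 on |000>, sqrt(2)/2 on |010>, and 0 on every other basis state.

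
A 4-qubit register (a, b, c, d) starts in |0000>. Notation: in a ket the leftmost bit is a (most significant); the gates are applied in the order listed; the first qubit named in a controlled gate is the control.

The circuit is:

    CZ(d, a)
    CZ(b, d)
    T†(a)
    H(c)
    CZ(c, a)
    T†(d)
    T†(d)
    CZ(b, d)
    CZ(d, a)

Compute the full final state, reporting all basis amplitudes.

The final amplitudes are sqrt(2)/2 on |0000>, sqrt(2)/2 on |0010>, and 0 on every other basis state.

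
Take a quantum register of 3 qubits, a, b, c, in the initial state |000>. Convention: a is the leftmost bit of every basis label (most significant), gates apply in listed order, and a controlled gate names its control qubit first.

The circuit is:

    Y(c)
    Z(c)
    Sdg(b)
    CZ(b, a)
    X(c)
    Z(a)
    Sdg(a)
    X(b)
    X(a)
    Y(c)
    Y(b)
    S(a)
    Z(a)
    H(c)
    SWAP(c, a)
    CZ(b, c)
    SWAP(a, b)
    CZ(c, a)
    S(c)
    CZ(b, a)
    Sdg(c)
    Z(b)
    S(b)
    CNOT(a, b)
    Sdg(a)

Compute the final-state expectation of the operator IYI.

In the final state, IYI has expectation 1.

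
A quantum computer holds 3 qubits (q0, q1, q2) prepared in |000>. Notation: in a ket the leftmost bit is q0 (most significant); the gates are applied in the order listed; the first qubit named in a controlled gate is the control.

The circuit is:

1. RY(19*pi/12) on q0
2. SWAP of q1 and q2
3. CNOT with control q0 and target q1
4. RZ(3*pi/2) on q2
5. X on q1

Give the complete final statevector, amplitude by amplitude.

After the circuit, the state carries amplitude (sqrt(6 - 3*sqrt(2))/4 + sqrt(sqrt(2) + 2)/4)*exp(I*pi/4) on |010>, (-sqrt(3*sqrt(2) + 6)/4 + sqrt(2 - sqrt(2))/4)*exp(I*pi/4) on |100>, and 0 on every other basis state.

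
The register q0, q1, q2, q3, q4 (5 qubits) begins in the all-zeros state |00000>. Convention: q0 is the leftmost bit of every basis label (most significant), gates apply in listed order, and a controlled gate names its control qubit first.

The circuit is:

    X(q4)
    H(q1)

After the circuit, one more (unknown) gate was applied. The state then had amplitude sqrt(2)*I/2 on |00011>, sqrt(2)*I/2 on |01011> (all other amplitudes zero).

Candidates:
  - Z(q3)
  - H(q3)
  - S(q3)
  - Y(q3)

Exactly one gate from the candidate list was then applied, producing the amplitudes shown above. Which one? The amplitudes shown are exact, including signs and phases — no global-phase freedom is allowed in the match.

The applied gate was Y(q3).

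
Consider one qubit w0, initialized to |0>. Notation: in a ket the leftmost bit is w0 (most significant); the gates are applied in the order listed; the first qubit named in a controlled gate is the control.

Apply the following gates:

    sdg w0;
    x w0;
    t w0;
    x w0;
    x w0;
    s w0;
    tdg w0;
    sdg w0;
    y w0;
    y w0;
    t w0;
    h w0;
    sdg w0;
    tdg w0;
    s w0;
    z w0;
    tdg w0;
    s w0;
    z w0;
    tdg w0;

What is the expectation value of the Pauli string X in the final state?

The observable X averages to -sqrt(2)/2.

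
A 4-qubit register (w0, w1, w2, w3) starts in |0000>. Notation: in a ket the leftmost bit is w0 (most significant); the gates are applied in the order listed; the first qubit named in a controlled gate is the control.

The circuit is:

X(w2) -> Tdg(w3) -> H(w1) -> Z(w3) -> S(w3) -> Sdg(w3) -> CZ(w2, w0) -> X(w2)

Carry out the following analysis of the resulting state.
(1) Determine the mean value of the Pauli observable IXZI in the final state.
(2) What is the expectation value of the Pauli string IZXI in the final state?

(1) The expectation value of IXZI is 1.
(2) In the final state, IZXI has expectation 0.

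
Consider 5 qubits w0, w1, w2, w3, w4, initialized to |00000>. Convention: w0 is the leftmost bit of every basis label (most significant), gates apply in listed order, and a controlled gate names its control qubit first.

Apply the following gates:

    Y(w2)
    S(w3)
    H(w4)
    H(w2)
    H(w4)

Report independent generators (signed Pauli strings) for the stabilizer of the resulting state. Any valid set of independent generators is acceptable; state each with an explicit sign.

One valid set of independent stabilizer generators is -IIXII, +ZIIII, +IZIII, +IIIZI, +IIIIZ (any independent generating set of the same group is equally correct).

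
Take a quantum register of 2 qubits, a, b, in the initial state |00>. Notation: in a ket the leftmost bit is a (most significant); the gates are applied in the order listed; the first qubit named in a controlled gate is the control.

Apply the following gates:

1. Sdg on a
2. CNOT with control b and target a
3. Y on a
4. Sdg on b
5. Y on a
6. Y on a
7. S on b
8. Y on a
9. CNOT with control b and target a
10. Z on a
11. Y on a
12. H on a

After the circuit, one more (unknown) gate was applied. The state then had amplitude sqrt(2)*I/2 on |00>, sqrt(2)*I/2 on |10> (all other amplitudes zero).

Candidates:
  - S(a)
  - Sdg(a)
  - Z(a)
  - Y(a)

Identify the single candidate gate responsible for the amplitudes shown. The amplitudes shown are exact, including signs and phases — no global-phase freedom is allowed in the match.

It was Z(a) that produced the state shown. Key observation: the block from step 2 through step 9 cancels to the identity and can be dropped.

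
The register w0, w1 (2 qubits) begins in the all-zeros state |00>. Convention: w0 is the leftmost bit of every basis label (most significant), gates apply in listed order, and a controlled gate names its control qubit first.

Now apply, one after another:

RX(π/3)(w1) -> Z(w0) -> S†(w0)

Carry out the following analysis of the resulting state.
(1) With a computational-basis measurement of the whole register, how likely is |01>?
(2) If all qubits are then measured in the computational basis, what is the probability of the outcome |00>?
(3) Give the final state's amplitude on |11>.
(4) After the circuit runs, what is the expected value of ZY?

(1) Outcome |01> occurs with probability 1/4.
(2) Outcome |00> occurs with probability 3/4.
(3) The final state's coefficient on |11> equals 0.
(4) The observable ZY averages to -sqrt(3)/2.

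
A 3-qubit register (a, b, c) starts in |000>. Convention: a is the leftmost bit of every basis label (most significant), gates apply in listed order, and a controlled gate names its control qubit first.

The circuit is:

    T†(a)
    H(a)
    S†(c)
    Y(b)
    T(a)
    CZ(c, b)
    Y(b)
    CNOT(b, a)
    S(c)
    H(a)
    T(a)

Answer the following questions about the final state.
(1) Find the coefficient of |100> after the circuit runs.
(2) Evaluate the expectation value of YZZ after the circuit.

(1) |100> carries amplitude -I/2 + exp(I*pi/4)/2 in the final state.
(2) The observable YZZ averages to -1/2.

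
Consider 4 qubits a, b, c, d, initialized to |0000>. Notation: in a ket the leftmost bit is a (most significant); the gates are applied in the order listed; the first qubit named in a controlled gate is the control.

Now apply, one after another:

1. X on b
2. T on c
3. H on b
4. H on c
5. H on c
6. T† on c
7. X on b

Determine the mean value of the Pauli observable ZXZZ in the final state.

The observable ZXZZ averages to -1.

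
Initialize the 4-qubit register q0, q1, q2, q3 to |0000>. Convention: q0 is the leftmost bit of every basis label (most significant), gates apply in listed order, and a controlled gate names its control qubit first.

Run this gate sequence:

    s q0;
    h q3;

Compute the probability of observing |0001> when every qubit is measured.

Outcome |0001> occurs with probability 1/2.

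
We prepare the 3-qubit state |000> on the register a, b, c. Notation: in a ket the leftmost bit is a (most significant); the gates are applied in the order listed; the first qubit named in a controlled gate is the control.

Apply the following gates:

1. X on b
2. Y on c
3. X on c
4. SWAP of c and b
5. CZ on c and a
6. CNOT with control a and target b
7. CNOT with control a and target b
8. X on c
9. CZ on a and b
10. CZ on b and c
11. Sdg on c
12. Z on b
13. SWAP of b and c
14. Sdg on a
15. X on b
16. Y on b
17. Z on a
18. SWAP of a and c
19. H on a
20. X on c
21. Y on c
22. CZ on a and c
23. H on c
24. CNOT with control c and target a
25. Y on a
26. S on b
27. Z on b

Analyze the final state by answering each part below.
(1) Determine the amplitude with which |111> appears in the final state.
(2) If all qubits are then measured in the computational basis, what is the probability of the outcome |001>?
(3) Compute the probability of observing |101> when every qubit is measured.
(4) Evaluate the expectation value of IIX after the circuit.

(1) |111> carries amplitude 0 in the final state. Key observation: gates 6-7 undo each other exactly, leaving only the rest of the circuit to track.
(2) Outcome |001> occurs with probability 1/4.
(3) The probability of measuring |101> is 1/4.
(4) In the final state, IIX has expectation 1.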